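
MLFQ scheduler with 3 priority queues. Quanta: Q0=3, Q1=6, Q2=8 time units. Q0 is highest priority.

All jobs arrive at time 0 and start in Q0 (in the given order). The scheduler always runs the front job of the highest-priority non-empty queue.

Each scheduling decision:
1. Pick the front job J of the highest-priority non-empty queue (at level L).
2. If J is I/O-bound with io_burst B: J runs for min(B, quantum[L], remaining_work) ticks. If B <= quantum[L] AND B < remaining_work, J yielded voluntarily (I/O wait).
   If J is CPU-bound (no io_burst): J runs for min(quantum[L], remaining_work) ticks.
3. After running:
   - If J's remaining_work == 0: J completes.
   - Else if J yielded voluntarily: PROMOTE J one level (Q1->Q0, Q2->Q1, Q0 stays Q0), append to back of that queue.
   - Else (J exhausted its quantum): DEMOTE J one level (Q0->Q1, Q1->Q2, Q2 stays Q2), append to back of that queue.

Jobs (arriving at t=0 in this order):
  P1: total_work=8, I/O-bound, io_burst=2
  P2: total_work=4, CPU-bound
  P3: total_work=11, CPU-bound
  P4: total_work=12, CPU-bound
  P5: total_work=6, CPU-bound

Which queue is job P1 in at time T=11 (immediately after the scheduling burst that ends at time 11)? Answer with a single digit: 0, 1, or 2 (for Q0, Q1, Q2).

Answer: 0

Derivation:
t=0-2: P1@Q0 runs 2, rem=6, I/O yield, promote→Q0. Q0=[P2,P3,P4,P5,P1] Q1=[] Q2=[]
t=2-5: P2@Q0 runs 3, rem=1, quantum used, demote→Q1. Q0=[P3,P4,P5,P1] Q1=[P2] Q2=[]
t=5-8: P3@Q0 runs 3, rem=8, quantum used, demote→Q1. Q0=[P4,P5,P1] Q1=[P2,P3] Q2=[]
t=8-11: P4@Q0 runs 3, rem=9, quantum used, demote→Q1. Q0=[P5,P1] Q1=[P2,P3,P4] Q2=[]
t=11-14: P5@Q0 runs 3, rem=3, quantum used, demote→Q1. Q0=[P1] Q1=[P2,P3,P4,P5] Q2=[]
t=14-16: P1@Q0 runs 2, rem=4, I/O yield, promote→Q0. Q0=[P1] Q1=[P2,P3,P4,P5] Q2=[]
t=16-18: P1@Q0 runs 2, rem=2, I/O yield, promote→Q0. Q0=[P1] Q1=[P2,P3,P4,P5] Q2=[]
t=18-20: P1@Q0 runs 2, rem=0, completes. Q0=[] Q1=[P2,P3,P4,P5] Q2=[]
t=20-21: P2@Q1 runs 1, rem=0, completes. Q0=[] Q1=[P3,P4,P5] Q2=[]
t=21-27: P3@Q1 runs 6, rem=2, quantum used, demote→Q2. Q0=[] Q1=[P4,P5] Q2=[P3]
t=27-33: P4@Q1 runs 6, rem=3, quantum used, demote→Q2. Q0=[] Q1=[P5] Q2=[P3,P4]
t=33-36: P5@Q1 runs 3, rem=0, completes. Q0=[] Q1=[] Q2=[P3,P4]
t=36-38: P3@Q2 runs 2, rem=0, completes. Q0=[] Q1=[] Q2=[P4]
t=38-41: P4@Q2 runs 3, rem=0, completes. Q0=[] Q1=[] Q2=[]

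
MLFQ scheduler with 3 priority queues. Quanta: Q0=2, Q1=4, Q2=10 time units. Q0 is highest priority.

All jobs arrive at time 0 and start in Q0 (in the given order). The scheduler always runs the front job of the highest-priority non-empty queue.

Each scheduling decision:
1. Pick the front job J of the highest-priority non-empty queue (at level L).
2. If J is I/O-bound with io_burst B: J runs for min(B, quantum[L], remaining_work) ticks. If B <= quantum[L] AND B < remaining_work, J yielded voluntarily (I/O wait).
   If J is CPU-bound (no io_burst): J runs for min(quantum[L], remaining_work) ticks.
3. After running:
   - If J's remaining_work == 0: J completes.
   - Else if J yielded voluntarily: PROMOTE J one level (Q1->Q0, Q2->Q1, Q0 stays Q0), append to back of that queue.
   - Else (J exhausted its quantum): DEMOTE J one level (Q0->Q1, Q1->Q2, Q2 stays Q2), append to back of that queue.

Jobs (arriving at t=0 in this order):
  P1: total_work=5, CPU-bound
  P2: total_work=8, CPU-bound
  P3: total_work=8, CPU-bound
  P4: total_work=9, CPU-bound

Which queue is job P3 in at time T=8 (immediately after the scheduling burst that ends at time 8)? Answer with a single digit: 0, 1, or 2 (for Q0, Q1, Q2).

t=0-2: P1@Q0 runs 2, rem=3, quantum used, demote→Q1. Q0=[P2,P3,P4] Q1=[P1] Q2=[]
t=2-4: P2@Q0 runs 2, rem=6, quantum used, demote→Q1. Q0=[P3,P4] Q1=[P1,P2] Q2=[]
t=4-6: P3@Q0 runs 2, rem=6, quantum used, demote→Q1. Q0=[P4] Q1=[P1,P2,P3] Q2=[]
t=6-8: P4@Q0 runs 2, rem=7, quantum used, demote→Q1. Q0=[] Q1=[P1,P2,P3,P4] Q2=[]
t=8-11: P1@Q1 runs 3, rem=0, completes. Q0=[] Q1=[P2,P3,P4] Q2=[]
t=11-15: P2@Q1 runs 4, rem=2, quantum used, demote→Q2. Q0=[] Q1=[P3,P4] Q2=[P2]
t=15-19: P3@Q1 runs 4, rem=2, quantum used, demote→Q2. Q0=[] Q1=[P4] Q2=[P2,P3]
t=19-23: P4@Q1 runs 4, rem=3, quantum used, demote→Q2. Q0=[] Q1=[] Q2=[P2,P3,P4]
t=23-25: P2@Q2 runs 2, rem=0, completes. Q0=[] Q1=[] Q2=[P3,P4]
t=25-27: P3@Q2 runs 2, rem=0, completes. Q0=[] Q1=[] Q2=[P4]
t=27-30: P4@Q2 runs 3, rem=0, completes. Q0=[] Q1=[] Q2=[]

Answer: 1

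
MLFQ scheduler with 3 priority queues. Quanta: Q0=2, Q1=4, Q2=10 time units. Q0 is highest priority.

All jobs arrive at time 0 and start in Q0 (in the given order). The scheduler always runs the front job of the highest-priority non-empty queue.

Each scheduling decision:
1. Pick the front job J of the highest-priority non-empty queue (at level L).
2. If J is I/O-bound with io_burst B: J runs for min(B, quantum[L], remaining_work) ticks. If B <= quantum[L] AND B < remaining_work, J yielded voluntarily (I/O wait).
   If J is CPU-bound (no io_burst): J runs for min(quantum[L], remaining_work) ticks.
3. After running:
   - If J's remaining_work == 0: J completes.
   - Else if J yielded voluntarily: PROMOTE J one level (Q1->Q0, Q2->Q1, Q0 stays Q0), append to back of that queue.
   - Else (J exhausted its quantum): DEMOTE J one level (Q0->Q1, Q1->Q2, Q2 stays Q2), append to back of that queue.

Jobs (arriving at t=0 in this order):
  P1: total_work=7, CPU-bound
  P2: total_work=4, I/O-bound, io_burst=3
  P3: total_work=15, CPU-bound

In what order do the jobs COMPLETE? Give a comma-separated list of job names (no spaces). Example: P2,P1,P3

t=0-2: P1@Q0 runs 2, rem=5, quantum used, demote→Q1. Q0=[P2,P3] Q1=[P1] Q2=[]
t=2-4: P2@Q0 runs 2, rem=2, quantum used, demote→Q1. Q0=[P3] Q1=[P1,P2] Q2=[]
t=4-6: P3@Q0 runs 2, rem=13, quantum used, demote→Q1. Q0=[] Q1=[P1,P2,P3] Q2=[]
t=6-10: P1@Q1 runs 4, rem=1, quantum used, demote→Q2. Q0=[] Q1=[P2,P3] Q2=[P1]
t=10-12: P2@Q1 runs 2, rem=0, completes. Q0=[] Q1=[P3] Q2=[P1]
t=12-16: P3@Q1 runs 4, rem=9, quantum used, demote→Q2. Q0=[] Q1=[] Q2=[P1,P3]
t=16-17: P1@Q2 runs 1, rem=0, completes. Q0=[] Q1=[] Q2=[P3]
t=17-26: P3@Q2 runs 9, rem=0, completes. Q0=[] Q1=[] Q2=[]

Answer: P2,P1,P3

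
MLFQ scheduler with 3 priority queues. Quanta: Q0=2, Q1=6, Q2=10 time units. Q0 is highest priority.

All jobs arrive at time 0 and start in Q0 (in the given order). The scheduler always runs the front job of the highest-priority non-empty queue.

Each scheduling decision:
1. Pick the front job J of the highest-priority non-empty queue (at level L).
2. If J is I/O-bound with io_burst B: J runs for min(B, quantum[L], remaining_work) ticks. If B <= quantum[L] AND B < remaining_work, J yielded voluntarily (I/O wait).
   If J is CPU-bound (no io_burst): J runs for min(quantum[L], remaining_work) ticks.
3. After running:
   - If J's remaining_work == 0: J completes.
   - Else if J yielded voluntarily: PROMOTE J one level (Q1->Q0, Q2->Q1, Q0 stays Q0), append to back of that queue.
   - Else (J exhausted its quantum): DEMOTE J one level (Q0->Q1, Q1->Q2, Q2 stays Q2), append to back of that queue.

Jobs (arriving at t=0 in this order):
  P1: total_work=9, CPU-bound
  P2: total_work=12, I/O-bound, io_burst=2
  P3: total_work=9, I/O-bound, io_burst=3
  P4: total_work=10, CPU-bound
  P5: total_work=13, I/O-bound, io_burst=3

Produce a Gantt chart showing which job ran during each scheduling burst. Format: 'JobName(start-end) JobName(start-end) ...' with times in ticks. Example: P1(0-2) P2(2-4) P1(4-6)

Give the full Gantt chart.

Answer: P1(0-2) P2(2-4) P3(4-6) P4(6-8) P5(8-10) P2(10-12) P2(12-14) P2(14-16) P2(16-18) P2(18-20) P1(20-26) P3(26-29) P3(29-31) P4(31-37) P5(37-40) P5(40-42) P3(42-44) P5(44-47) P5(47-49) P5(49-50) P1(50-51) P4(51-53)

Derivation:
t=0-2: P1@Q0 runs 2, rem=7, quantum used, demote→Q1. Q0=[P2,P3,P4,P5] Q1=[P1] Q2=[]
t=2-4: P2@Q0 runs 2, rem=10, I/O yield, promote→Q0. Q0=[P3,P4,P5,P2] Q1=[P1] Q2=[]
t=4-6: P3@Q0 runs 2, rem=7, quantum used, demote→Q1. Q0=[P4,P5,P2] Q1=[P1,P3] Q2=[]
t=6-8: P4@Q0 runs 2, rem=8, quantum used, demote→Q1. Q0=[P5,P2] Q1=[P1,P3,P4] Q2=[]
t=8-10: P5@Q0 runs 2, rem=11, quantum used, demote→Q1. Q0=[P2] Q1=[P1,P3,P4,P5] Q2=[]
t=10-12: P2@Q0 runs 2, rem=8, I/O yield, promote→Q0. Q0=[P2] Q1=[P1,P3,P4,P5] Q2=[]
t=12-14: P2@Q0 runs 2, rem=6, I/O yield, promote→Q0. Q0=[P2] Q1=[P1,P3,P4,P5] Q2=[]
t=14-16: P2@Q0 runs 2, rem=4, I/O yield, promote→Q0. Q0=[P2] Q1=[P1,P3,P4,P5] Q2=[]
t=16-18: P2@Q0 runs 2, rem=2, I/O yield, promote→Q0. Q0=[P2] Q1=[P1,P3,P4,P5] Q2=[]
t=18-20: P2@Q0 runs 2, rem=0, completes. Q0=[] Q1=[P1,P3,P4,P5] Q2=[]
t=20-26: P1@Q1 runs 6, rem=1, quantum used, demote→Q2. Q0=[] Q1=[P3,P4,P5] Q2=[P1]
t=26-29: P3@Q1 runs 3, rem=4, I/O yield, promote→Q0. Q0=[P3] Q1=[P4,P5] Q2=[P1]
t=29-31: P3@Q0 runs 2, rem=2, quantum used, demote→Q1. Q0=[] Q1=[P4,P5,P3] Q2=[P1]
t=31-37: P4@Q1 runs 6, rem=2, quantum used, demote→Q2. Q0=[] Q1=[P5,P3] Q2=[P1,P4]
t=37-40: P5@Q1 runs 3, rem=8, I/O yield, promote→Q0. Q0=[P5] Q1=[P3] Q2=[P1,P4]
t=40-42: P5@Q0 runs 2, rem=6, quantum used, demote→Q1. Q0=[] Q1=[P3,P5] Q2=[P1,P4]
t=42-44: P3@Q1 runs 2, rem=0, completes. Q0=[] Q1=[P5] Q2=[P1,P4]
t=44-47: P5@Q1 runs 3, rem=3, I/O yield, promote→Q0. Q0=[P5] Q1=[] Q2=[P1,P4]
t=47-49: P5@Q0 runs 2, rem=1, quantum used, demote→Q1. Q0=[] Q1=[P5] Q2=[P1,P4]
t=49-50: P5@Q1 runs 1, rem=0, completes. Q0=[] Q1=[] Q2=[P1,P4]
t=50-51: P1@Q2 runs 1, rem=0, completes. Q0=[] Q1=[] Q2=[P4]
t=51-53: P4@Q2 runs 2, rem=0, completes. Q0=[] Q1=[] Q2=[]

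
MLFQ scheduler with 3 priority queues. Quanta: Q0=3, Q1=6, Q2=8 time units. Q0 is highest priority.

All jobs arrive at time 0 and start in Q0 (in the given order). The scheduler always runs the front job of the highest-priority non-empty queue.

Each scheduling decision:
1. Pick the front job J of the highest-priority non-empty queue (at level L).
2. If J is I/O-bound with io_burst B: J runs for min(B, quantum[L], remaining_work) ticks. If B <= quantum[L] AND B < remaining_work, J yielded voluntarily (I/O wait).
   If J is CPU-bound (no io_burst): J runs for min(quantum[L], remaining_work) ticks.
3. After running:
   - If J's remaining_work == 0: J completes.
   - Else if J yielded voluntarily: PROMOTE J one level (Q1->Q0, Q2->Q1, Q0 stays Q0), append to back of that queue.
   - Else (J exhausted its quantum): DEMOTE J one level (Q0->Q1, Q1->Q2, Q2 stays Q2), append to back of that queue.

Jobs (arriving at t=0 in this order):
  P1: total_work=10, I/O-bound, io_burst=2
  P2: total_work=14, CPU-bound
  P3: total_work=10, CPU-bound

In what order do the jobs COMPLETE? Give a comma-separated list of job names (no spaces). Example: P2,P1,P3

Answer: P1,P2,P3

Derivation:
t=0-2: P1@Q0 runs 2, rem=8, I/O yield, promote→Q0. Q0=[P2,P3,P1] Q1=[] Q2=[]
t=2-5: P2@Q0 runs 3, rem=11, quantum used, demote→Q1. Q0=[P3,P1] Q1=[P2] Q2=[]
t=5-8: P3@Q0 runs 3, rem=7, quantum used, demote→Q1. Q0=[P1] Q1=[P2,P3] Q2=[]
t=8-10: P1@Q0 runs 2, rem=6, I/O yield, promote→Q0. Q0=[P1] Q1=[P2,P3] Q2=[]
t=10-12: P1@Q0 runs 2, rem=4, I/O yield, promote→Q0. Q0=[P1] Q1=[P2,P3] Q2=[]
t=12-14: P1@Q0 runs 2, rem=2, I/O yield, promote→Q0. Q0=[P1] Q1=[P2,P3] Q2=[]
t=14-16: P1@Q0 runs 2, rem=0, completes. Q0=[] Q1=[P2,P3] Q2=[]
t=16-22: P2@Q1 runs 6, rem=5, quantum used, demote→Q2. Q0=[] Q1=[P3] Q2=[P2]
t=22-28: P3@Q1 runs 6, rem=1, quantum used, demote→Q2. Q0=[] Q1=[] Q2=[P2,P3]
t=28-33: P2@Q2 runs 5, rem=0, completes. Q0=[] Q1=[] Q2=[P3]
t=33-34: P3@Q2 runs 1, rem=0, completes. Q0=[] Q1=[] Q2=[]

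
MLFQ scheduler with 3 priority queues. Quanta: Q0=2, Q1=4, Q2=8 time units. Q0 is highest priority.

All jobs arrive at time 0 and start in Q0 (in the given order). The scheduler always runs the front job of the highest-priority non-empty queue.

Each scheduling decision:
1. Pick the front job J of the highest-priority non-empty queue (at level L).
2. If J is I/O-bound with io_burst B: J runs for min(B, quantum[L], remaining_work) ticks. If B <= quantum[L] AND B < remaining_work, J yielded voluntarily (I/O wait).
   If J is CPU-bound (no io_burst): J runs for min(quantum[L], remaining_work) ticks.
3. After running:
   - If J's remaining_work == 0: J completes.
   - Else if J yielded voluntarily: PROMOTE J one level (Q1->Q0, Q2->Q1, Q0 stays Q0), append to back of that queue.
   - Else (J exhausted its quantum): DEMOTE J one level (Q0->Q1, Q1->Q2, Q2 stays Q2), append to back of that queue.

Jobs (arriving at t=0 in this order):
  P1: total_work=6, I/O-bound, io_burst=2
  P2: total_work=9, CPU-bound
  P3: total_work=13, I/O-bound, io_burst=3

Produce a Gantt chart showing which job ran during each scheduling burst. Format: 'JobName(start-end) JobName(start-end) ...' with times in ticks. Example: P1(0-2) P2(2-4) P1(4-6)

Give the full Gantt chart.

t=0-2: P1@Q0 runs 2, rem=4, I/O yield, promote→Q0. Q0=[P2,P3,P1] Q1=[] Q2=[]
t=2-4: P2@Q0 runs 2, rem=7, quantum used, demote→Q1. Q0=[P3,P1] Q1=[P2] Q2=[]
t=4-6: P3@Q0 runs 2, rem=11, quantum used, demote→Q1. Q0=[P1] Q1=[P2,P3] Q2=[]
t=6-8: P1@Q0 runs 2, rem=2, I/O yield, promote→Q0. Q0=[P1] Q1=[P2,P3] Q2=[]
t=8-10: P1@Q0 runs 2, rem=0, completes. Q0=[] Q1=[P2,P3] Q2=[]
t=10-14: P2@Q1 runs 4, rem=3, quantum used, demote→Q2. Q0=[] Q1=[P3] Q2=[P2]
t=14-17: P3@Q1 runs 3, rem=8, I/O yield, promote→Q0. Q0=[P3] Q1=[] Q2=[P2]
t=17-19: P3@Q0 runs 2, rem=6, quantum used, demote→Q1. Q0=[] Q1=[P3] Q2=[P2]
t=19-22: P3@Q1 runs 3, rem=3, I/O yield, promote→Q0. Q0=[P3] Q1=[] Q2=[P2]
t=22-24: P3@Q0 runs 2, rem=1, quantum used, demote→Q1. Q0=[] Q1=[P3] Q2=[P2]
t=24-25: P3@Q1 runs 1, rem=0, completes. Q0=[] Q1=[] Q2=[P2]
t=25-28: P2@Q2 runs 3, rem=0, completes. Q0=[] Q1=[] Q2=[]

Answer: P1(0-2) P2(2-4) P3(4-6) P1(6-8) P1(8-10) P2(10-14) P3(14-17) P3(17-19) P3(19-22) P3(22-24) P3(24-25) P2(25-28)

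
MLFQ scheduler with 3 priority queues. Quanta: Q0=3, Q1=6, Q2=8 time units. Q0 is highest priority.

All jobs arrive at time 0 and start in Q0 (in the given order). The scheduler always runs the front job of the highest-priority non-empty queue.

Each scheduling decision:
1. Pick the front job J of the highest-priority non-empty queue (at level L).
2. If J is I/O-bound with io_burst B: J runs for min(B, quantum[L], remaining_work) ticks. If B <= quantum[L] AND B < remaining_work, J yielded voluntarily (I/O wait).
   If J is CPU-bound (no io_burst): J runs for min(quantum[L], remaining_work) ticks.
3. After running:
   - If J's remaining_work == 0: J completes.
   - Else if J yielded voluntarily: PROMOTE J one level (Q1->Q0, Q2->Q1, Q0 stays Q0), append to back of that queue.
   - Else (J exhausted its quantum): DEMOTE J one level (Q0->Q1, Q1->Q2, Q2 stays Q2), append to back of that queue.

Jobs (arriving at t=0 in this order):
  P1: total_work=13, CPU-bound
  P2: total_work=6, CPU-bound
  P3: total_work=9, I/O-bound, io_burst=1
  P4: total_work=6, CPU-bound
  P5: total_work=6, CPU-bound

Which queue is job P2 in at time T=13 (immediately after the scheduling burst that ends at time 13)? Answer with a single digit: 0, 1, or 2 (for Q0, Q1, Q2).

t=0-3: P1@Q0 runs 3, rem=10, quantum used, demote→Q1. Q0=[P2,P3,P4,P5] Q1=[P1] Q2=[]
t=3-6: P2@Q0 runs 3, rem=3, quantum used, demote→Q1. Q0=[P3,P4,P5] Q1=[P1,P2] Q2=[]
t=6-7: P3@Q0 runs 1, rem=8, I/O yield, promote→Q0. Q0=[P4,P5,P3] Q1=[P1,P2] Q2=[]
t=7-10: P4@Q0 runs 3, rem=3, quantum used, demote→Q1. Q0=[P5,P3] Q1=[P1,P2,P4] Q2=[]
t=10-13: P5@Q0 runs 3, rem=3, quantum used, demote→Q1. Q0=[P3] Q1=[P1,P2,P4,P5] Q2=[]
t=13-14: P3@Q0 runs 1, rem=7, I/O yield, promote→Q0. Q0=[P3] Q1=[P1,P2,P4,P5] Q2=[]
t=14-15: P3@Q0 runs 1, rem=6, I/O yield, promote→Q0. Q0=[P3] Q1=[P1,P2,P4,P5] Q2=[]
t=15-16: P3@Q0 runs 1, rem=5, I/O yield, promote→Q0. Q0=[P3] Q1=[P1,P2,P4,P5] Q2=[]
t=16-17: P3@Q0 runs 1, rem=4, I/O yield, promote→Q0. Q0=[P3] Q1=[P1,P2,P4,P5] Q2=[]
t=17-18: P3@Q0 runs 1, rem=3, I/O yield, promote→Q0. Q0=[P3] Q1=[P1,P2,P4,P5] Q2=[]
t=18-19: P3@Q0 runs 1, rem=2, I/O yield, promote→Q0. Q0=[P3] Q1=[P1,P2,P4,P5] Q2=[]
t=19-20: P3@Q0 runs 1, rem=1, I/O yield, promote→Q0. Q0=[P3] Q1=[P1,P2,P4,P5] Q2=[]
t=20-21: P3@Q0 runs 1, rem=0, completes. Q0=[] Q1=[P1,P2,P4,P5] Q2=[]
t=21-27: P1@Q1 runs 6, rem=4, quantum used, demote→Q2. Q0=[] Q1=[P2,P4,P5] Q2=[P1]
t=27-30: P2@Q1 runs 3, rem=0, completes. Q0=[] Q1=[P4,P5] Q2=[P1]
t=30-33: P4@Q1 runs 3, rem=0, completes. Q0=[] Q1=[P5] Q2=[P1]
t=33-36: P5@Q1 runs 3, rem=0, completes. Q0=[] Q1=[] Q2=[P1]
t=36-40: P1@Q2 runs 4, rem=0, completes. Q0=[] Q1=[] Q2=[]

Answer: 1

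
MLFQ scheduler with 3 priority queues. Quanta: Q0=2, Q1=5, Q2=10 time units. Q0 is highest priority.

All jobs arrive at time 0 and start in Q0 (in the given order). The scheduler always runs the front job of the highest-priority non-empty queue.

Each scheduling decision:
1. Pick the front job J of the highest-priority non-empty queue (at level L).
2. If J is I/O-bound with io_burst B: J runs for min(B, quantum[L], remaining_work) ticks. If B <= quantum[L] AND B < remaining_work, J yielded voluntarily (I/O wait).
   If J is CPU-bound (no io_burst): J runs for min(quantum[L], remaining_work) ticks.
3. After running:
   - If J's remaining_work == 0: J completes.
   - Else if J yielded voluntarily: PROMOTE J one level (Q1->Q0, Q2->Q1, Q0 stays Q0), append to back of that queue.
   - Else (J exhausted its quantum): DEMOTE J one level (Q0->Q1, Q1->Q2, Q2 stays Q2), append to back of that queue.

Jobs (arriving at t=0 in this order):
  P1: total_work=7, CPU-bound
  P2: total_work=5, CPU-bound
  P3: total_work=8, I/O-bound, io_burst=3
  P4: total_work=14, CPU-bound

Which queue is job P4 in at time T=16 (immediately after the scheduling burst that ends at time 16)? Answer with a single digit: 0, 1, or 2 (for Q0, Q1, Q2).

Answer: 1

Derivation:
t=0-2: P1@Q0 runs 2, rem=5, quantum used, demote→Q1. Q0=[P2,P3,P4] Q1=[P1] Q2=[]
t=2-4: P2@Q0 runs 2, rem=3, quantum used, demote→Q1. Q0=[P3,P4] Q1=[P1,P2] Q2=[]
t=4-6: P3@Q0 runs 2, rem=6, quantum used, demote→Q1. Q0=[P4] Q1=[P1,P2,P3] Q2=[]
t=6-8: P4@Q0 runs 2, rem=12, quantum used, demote→Q1. Q0=[] Q1=[P1,P2,P3,P4] Q2=[]
t=8-13: P1@Q1 runs 5, rem=0, completes. Q0=[] Q1=[P2,P3,P4] Q2=[]
t=13-16: P2@Q1 runs 3, rem=0, completes. Q0=[] Q1=[P3,P4] Q2=[]
t=16-19: P3@Q1 runs 3, rem=3, I/O yield, promote→Q0. Q0=[P3] Q1=[P4] Q2=[]
t=19-21: P3@Q0 runs 2, rem=1, quantum used, demote→Q1. Q0=[] Q1=[P4,P3] Q2=[]
t=21-26: P4@Q1 runs 5, rem=7, quantum used, demote→Q2. Q0=[] Q1=[P3] Q2=[P4]
t=26-27: P3@Q1 runs 1, rem=0, completes. Q0=[] Q1=[] Q2=[P4]
t=27-34: P4@Q2 runs 7, rem=0, completes. Q0=[] Q1=[] Q2=[]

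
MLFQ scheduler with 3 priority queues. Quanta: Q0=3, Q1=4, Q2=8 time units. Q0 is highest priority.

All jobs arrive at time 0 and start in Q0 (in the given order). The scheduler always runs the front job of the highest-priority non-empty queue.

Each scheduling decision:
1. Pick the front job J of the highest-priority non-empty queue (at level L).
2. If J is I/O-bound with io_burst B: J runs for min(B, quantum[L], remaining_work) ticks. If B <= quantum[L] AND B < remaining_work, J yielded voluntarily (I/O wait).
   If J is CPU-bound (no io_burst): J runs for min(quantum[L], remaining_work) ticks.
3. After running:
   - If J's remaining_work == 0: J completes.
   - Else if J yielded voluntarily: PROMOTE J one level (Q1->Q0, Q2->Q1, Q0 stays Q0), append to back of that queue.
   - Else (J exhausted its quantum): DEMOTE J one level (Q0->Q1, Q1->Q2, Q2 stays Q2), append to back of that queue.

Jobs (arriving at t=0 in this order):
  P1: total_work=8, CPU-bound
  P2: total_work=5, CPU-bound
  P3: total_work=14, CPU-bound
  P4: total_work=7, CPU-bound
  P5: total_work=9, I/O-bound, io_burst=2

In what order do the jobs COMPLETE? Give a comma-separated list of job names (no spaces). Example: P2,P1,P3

Answer: P5,P2,P4,P1,P3

Derivation:
t=0-3: P1@Q0 runs 3, rem=5, quantum used, demote→Q1. Q0=[P2,P3,P4,P5] Q1=[P1] Q2=[]
t=3-6: P2@Q0 runs 3, rem=2, quantum used, demote→Q1. Q0=[P3,P4,P5] Q1=[P1,P2] Q2=[]
t=6-9: P3@Q0 runs 3, rem=11, quantum used, demote→Q1. Q0=[P4,P5] Q1=[P1,P2,P3] Q2=[]
t=9-12: P4@Q0 runs 3, rem=4, quantum used, demote→Q1. Q0=[P5] Q1=[P1,P2,P3,P4] Q2=[]
t=12-14: P5@Q0 runs 2, rem=7, I/O yield, promote→Q0. Q0=[P5] Q1=[P1,P2,P3,P4] Q2=[]
t=14-16: P5@Q0 runs 2, rem=5, I/O yield, promote→Q0. Q0=[P5] Q1=[P1,P2,P3,P4] Q2=[]
t=16-18: P5@Q0 runs 2, rem=3, I/O yield, promote→Q0. Q0=[P5] Q1=[P1,P2,P3,P4] Q2=[]
t=18-20: P5@Q0 runs 2, rem=1, I/O yield, promote→Q0. Q0=[P5] Q1=[P1,P2,P3,P4] Q2=[]
t=20-21: P5@Q0 runs 1, rem=0, completes. Q0=[] Q1=[P1,P2,P3,P4] Q2=[]
t=21-25: P1@Q1 runs 4, rem=1, quantum used, demote→Q2. Q0=[] Q1=[P2,P3,P4] Q2=[P1]
t=25-27: P2@Q1 runs 2, rem=0, completes. Q0=[] Q1=[P3,P4] Q2=[P1]
t=27-31: P3@Q1 runs 4, rem=7, quantum used, demote→Q2. Q0=[] Q1=[P4] Q2=[P1,P3]
t=31-35: P4@Q1 runs 4, rem=0, completes. Q0=[] Q1=[] Q2=[P1,P3]
t=35-36: P1@Q2 runs 1, rem=0, completes. Q0=[] Q1=[] Q2=[P3]
t=36-43: P3@Q2 runs 7, rem=0, completes. Q0=[] Q1=[] Q2=[]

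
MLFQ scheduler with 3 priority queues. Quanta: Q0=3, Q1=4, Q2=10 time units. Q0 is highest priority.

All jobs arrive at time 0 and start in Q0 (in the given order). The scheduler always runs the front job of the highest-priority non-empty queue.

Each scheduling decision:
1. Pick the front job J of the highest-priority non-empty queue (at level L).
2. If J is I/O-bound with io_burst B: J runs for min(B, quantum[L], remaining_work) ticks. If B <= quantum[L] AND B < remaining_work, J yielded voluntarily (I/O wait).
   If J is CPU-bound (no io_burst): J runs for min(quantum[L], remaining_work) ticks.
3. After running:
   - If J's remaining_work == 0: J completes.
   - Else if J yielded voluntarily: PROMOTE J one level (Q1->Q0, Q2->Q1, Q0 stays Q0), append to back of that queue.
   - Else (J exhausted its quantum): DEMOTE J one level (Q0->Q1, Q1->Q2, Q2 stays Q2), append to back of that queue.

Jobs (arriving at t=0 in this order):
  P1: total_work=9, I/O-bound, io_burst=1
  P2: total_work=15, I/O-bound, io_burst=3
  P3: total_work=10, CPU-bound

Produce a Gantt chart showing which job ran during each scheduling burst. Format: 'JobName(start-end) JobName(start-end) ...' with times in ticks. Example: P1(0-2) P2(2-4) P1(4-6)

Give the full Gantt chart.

t=0-1: P1@Q0 runs 1, rem=8, I/O yield, promote→Q0. Q0=[P2,P3,P1] Q1=[] Q2=[]
t=1-4: P2@Q0 runs 3, rem=12, I/O yield, promote→Q0. Q0=[P3,P1,P2] Q1=[] Q2=[]
t=4-7: P3@Q0 runs 3, rem=7, quantum used, demote→Q1. Q0=[P1,P2] Q1=[P3] Q2=[]
t=7-8: P1@Q0 runs 1, rem=7, I/O yield, promote→Q0. Q0=[P2,P1] Q1=[P3] Q2=[]
t=8-11: P2@Q0 runs 3, rem=9, I/O yield, promote→Q0. Q0=[P1,P2] Q1=[P3] Q2=[]
t=11-12: P1@Q0 runs 1, rem=6, I/O yield, promote→Q0. Q0=[P2,P1] Q1=[P3] Q2=[]
t=12-15: P2@Q0 runs 3, rem=6, I/O yield, promote→Q0. Q0=[P1,P2] Q1=[P3] Q2=[]
t=15-16: P1@Q0 runs 1, rem=5, I/O yield, promote→Q0. Q0=[P2,P1] Q1=[P3] Q2=[]
t=16-19: P2@Q0 runs 3, rem=3, I/O yield, promote→Q0. Q0=[P1,P2] Q1=[P3] Q2=[]
t=19-20: P1@Q0 runs 1, rem=4, I/O yield, promote→Q0. Q0=[P2,P1] Q1=[P3] Q2=[]
t=20-23: P2@Q0 runs 3, rem=0, completes. Q0=[P1] Q1=[P3] Q2=[]
t=23-24: P1@Q0 runs 1, rem=3, I/O yield, promote→Q0. Q0=[P1] Q1=[P3] Q2=[]
t=24-25: P1@Q0 runs 1, rem=2, I/O yield, promote→Q0. Q0=[P1] Q1=[P3] Q2=[]
t=25-26: P1@Q0 runs 1, rem=1, I/O yield, promote→Q0. Q0=[P1] Q1=[P3] Q2=[]
t=26-27: P1@Q0 runs 1, rem=0, completes. Q0=[] Q1=[P3] Q2=[]
t=27-31: P3@Q1 runs 4, rem=3, quantum used, demote→Q2. Q0=[] Q1=[] Q2=[P3]
t=31-34: P3@Q2 runs 3, rem=0, completes. Q0=[] Q1=[] Q2=[]

Answer: P1(0-1) P2(1-4) P3(4-7) P1(7-8) P2(8-11) P1(11-12) P2(12-15) P1(15-16) P2(16-19) P1(19-20) P2(20-23) P1(23-24) P1(24-25) P1(25-26) P1(26-27) P3(27-31) P3(31-34)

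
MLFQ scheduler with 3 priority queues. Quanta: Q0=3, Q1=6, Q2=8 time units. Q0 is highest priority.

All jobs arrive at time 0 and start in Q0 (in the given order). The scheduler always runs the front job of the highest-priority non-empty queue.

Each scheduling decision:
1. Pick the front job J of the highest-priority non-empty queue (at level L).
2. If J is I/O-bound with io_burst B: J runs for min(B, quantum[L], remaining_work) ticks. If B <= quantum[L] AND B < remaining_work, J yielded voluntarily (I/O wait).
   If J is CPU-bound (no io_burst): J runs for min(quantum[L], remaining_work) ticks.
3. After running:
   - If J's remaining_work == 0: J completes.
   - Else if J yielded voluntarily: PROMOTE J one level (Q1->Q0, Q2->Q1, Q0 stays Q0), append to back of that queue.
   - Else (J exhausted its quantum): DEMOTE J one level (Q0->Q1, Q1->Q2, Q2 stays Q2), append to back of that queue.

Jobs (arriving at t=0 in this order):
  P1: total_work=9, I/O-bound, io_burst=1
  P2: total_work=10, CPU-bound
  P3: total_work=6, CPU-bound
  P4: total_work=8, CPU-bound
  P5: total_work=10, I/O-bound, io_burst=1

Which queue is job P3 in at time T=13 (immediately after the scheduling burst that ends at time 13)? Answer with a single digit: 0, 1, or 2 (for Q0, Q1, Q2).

t=0-1: P1@Q0 runs 1, rem=8, I/O yield, promote→Q0. Q0=[P2,P3,P4,P5,P1] Q1=[] Q2=[]
t=1-4: P2@Q0 runs 3, rem=7, quantum used, demote→Q1. Q0=[P3,P4,P5,P1] Q1=[P2] Q2=[]
t=4-7: P3@Q0 runs 3, rem=3, quantum used, demote→Q1. Q0=[P4,P5,P1] Q1=[P2,P3] Q2=[]
t=7-10: P4@Q0 runs 3, rem=5, quantum used, demote→Q1. Q0=[P5,P1] Q1=[P2,P3,P4] Q2=[]
t=10-11: P5@Q0 runs 1, rem=9, I/O yield, promote→Q0. Q0=[P1,P5] Q1=[P2,P3,P4] Q2=[]
t=11-12: P1@Q0 runs 1, rem=7, I/O yield, promote→Q0. Q0=[P5,P1] Q1=[P2,P3,P4] Q2=[]
t=12-13: P5@Q0 runs 1, rem=8, I/O yield, promote→Q0. Q0=[P1,P5] Q1=[P2,P3,P4] Q2=[]
t=13-14: P1@Q0 runs 1, rem=6, I/O yield, promote→Q0. Q0=[P5,P1] Q1=[P2,P3,P4] Q2=[]
t=14-15: P5@Q0 runs 1, rem=7, I/O yield, promote→Q0. Q0=[P1,P5] Q1=[P2,P3,P4] Q2=[]
t=15-16: P1@Q0 runs 1, rem=5, I/O yield, promote→Q0. Q0=[P5,P1] Q1=[P2,P3,P4] Q2=[]
t=16-17: P5@Q0 runs 1, rem=6, I/O yield, promote→Q0. Q0=[P1,P5] Q1=[P2,P3,P4] Q2=[]
t=17-18: P1@Q0 runs 1, rem=4, I/O yield, promote→Q0. Q0=[P5,P1] Q1=[P2,P3,P4] Q2=[]
t=18-19: P5@Q0 runs 1, rem=5, I/O yield, promote→Q0. Q0=[P1,P5] Q1=[P2,P3,P4] Q2=[]
t=19-20: P1@Q0 runs 1, rem=3, I/O yield, promote→Q0. Q0=[P5,P1] Q1=[P2,P3,P4] Q2=[]
t=20-21: P5@Q0 runs 1, rem=4, I/O yield, promote→Q0. Q0=[P1,P5] Q1=[P2,P3,P4] Q2=[]
t=21-22: P1@Q0 runs 1, rem=2, I/O yield, promote→Q0. Q0=[P5,P1] Q1=[P2,P3,P4] Q2=[]
t=22-23: P5@Q0 runs 1, rem=3, I/O yield, promote→Q0. Q0=[P1,P5] Q1=[P2,P3,P4] Q2=[]
t=23-24: P1@Q0 runs 1, rem=1, I/O yield, promote→Q0. Q0=[P5,P1] Q1=[P2,P3,P4] Q2=[]
t=24-25: P5@Q0 runs 1, rem=2, I/O yield, promote→Q0. Q0=[P1,P5] Q1=[P2,P3,P4] Q2=[]
t=25-26: P1@Q0 runs 1, rem=0, completes. Q0=[P5] Q1=[P2,P3,P4] Q2=[]
t=26-27: P5@Q0 runs 1, rem=1, I/O yield, promote→Q0. Q0=[P5] Q1=[P2,P3,P4] Q2=[]
t=27-28: P5@Q0 runs 1, rem=0, completes. Q0=[] Q1=[P2,P3,P4] Q2=[]
t=28-34: P2@Q1 runs 6, rem=1, quantum used, demote→Q2. Q0=[] Q1=[P3,P4] Q2=[P2]
t=34-37: P3@Q1 runs 3, rem=0, completes. Q0=[] Q1=[P4] Q2=[P2]
t=37-42: P4@Q1 runs 5, rem=0, completes. Q0=[] Q1=[] Q2=[P2]
t=42-43: P2@Q2 runs 1, rem=0, completes. Q0=[] Q1=[] Q2=[]

Answer: 1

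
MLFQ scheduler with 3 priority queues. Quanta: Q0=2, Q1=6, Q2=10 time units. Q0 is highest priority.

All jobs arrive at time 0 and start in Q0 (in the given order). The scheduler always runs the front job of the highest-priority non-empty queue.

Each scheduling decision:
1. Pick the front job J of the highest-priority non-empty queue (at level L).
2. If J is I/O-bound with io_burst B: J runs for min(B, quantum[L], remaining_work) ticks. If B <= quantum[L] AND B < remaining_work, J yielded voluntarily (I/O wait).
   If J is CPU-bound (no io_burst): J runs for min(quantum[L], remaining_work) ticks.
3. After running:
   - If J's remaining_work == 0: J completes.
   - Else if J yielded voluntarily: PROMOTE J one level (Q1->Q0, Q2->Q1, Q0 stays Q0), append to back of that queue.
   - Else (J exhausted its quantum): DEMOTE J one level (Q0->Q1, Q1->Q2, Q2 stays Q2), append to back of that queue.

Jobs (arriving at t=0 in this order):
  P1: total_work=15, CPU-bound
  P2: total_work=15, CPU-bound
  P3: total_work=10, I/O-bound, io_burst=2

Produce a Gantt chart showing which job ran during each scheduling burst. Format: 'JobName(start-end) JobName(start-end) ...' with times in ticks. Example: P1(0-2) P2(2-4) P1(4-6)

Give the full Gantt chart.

Answer: P1(0-2) P2(2-4) P3(4-6) P3(6-8) P3(8-10) P3(10-12) P3(12-14) P1(14-20) P2(20-26) P1(26-33) P2(33-40)

Derivation:
t=0-2: P1@Q0 runs 2, rem=13, quantum used, demote→Q1. Q0=[P2,P3] Q1=[P1] Q2=[]
t=2-4: P2@Q0 runs 2, rem=13, quantum used, demote→Q1. Q0=[P3] Q1=[P1,P2] Q2=[]
t=4-6: P3@Q0 runs 2, rem=8, I/O yield, promote→Q0. Q0=[P3] Q1=[P1,P2] Q2=[]
t=6-8: P3@Q0 runs 2, rem=6, I/O yield, promote→Q0. Q0=[P3] Q1=[P1,P2] Q2=[]
t=8-10: P3@Q0 runs 2, rem=4, I/O yield, promote→Q0. Q0=[P3] Q1=[P1,P2] Q2=[]
t=10-12: P3@Q0 runs 2, rem=2, I/O yield, promote→Q0. Q0=[P3] Q1=[P1,P2] Q2=[]
t=12-14: P3@Q0 runs 2, rem=0, completes. Q0=[] Q1=[P1,P2] Q2=[]
t=14-20: P1@Q1 runs 6, rem=7, quantum used, demote→Q2. Q0=[] Q1=[P2] Q2=[P1]
t=20-26: P2@Q1 runs 6, rem=7, quantum used, demote→Q2. Q0=[] Q1=[] Q2=[P1,P2]
t=26-33: P1@Q2 runs 7, rem=0, completes. Q0=[] Q1=[] Q2=[P2]
t=33-40: P2@Q2 runs 7, rem=0, completes. Q0=[] Q1=[] Q2=[]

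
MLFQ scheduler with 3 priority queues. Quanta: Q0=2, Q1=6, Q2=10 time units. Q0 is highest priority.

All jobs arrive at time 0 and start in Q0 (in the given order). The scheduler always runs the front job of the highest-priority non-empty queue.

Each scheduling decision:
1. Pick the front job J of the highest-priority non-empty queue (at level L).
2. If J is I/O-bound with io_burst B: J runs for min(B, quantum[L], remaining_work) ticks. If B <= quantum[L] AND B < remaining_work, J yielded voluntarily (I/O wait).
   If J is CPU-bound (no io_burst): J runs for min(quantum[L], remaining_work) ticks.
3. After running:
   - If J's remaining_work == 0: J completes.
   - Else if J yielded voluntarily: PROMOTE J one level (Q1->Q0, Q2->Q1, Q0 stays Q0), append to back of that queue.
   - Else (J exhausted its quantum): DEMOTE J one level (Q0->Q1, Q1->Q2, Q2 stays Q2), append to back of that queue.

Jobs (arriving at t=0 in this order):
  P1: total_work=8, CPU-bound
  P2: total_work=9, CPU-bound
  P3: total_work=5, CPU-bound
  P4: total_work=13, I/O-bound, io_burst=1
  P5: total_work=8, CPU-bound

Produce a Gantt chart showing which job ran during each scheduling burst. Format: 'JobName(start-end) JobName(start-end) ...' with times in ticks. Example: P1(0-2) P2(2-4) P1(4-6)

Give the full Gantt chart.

Answer: P1(0-2) P2(2-4) P3(4-6) P4(6-7) P5(7-9) P4(9-10) P4(10-11) P4(11-12) P4(12-13) P4(13-14) P4(14-15) P4(15-16) P4(16-17) P4(17-18) P4(18-19) P4(19-20) P4(20-21) P1(21-27) P2(27-33) P3(33-36) P5(36-42) P2(42-43)

Derivation:
t=0-2: P1@Q0 runs 2, rem=6, quantum used, demote→Q1. Q0=[P2,P3,P4,P5] Q1=[P1] Q2=[]
t=2-4: P2@Q0 runs 2, rem=7, quantum used, demote→Q1. Q0=[P3,P4,P5] Q1=[P1,P2] Q2=[]
t=4-6: P3@Q0 runs 2, rem=3, quantum used, demote→Q1. Q0=[P4,P5] Q1=[P1,P2,P3] Q2=[]
t=6-7: P4@Q0 runs 1, rem=12, I/O yield, promote→Q0. Q0=[P5,P4] Q1=[P1,P2,P3] Q2=[]
t=7-9: P5@Q0 runs 2, rem=6, quantum used, demote→Q1. Q0=[P4] Q1=[P1,P2,P3,P5] Q2=[]
t=9-10: P4@Q0 runs 1, rem=11, I/O yield, promote→Q0. Q0=[P4] Q1=[P1,P2,P3,P5] Q2=[]
t=10-11: P4@Q0 runs 1, rem=10, I/O yield, promote→Q0. Q0=[P4] Q1=[P1,P2,P3,P5] Q2=[]
t=11-12: P4@Q0 runs 1, rem=9, I/O yield, promote→Q0. Q0=[P4] Q1=[P1,P2,P3,P5] Q2=[]
t=12-13: P4@Q0 runs 1, rem=8, I/O yield, promote→Q0. Q0=[P4] Q1=[P1,P2,P3,P5] Q2=[]
t=13-14: P4@Q0 runs 1, rem=7, I/O yield, promote→Q0. Q0=[P4] Q1=[P1,P2,P3,P5] Q2=[]
t=14-15: P4@Q0 runs 1, rem=6, I/O yield, promote→Q0. Q0=[P4] Q1=[P1,P2,P3,P5] Q2=[]
t=15-16: P4@Q0 runs 1, rem=5, I/O yield, promote→Q0. Q0=[P4] Q1=[P1,P2,P3,P5] Q2=[]
t=16-17: P4@Q0 runs 1, rem=4, I/O yield, promote→Q0. Q0=[P4] Q1=[P1,P2,P3,P5] Q2=[]
t=17-18: P4@Q0 runs 1, rem=3, I/O yield, promote→Q0. Q0=[P4] Q1=[P1,P2,P3,P5] Q2=[]
t=18-19: P4@Q0 runs 1, rem=2, I/O yield, promote→Q0. Q0=[P4] Q1=[P1,P2,P3,P5] Q2=[]
t=19-20: P4@Q0 runs 1, rem=1, I/O yield, promote→Q0. Q0=[P4] Q1=[P1,P2,P3,P5] Q2=[]
t=20-21: P4@Q0 runs 1, rem=0, completes. Q0=[] Q1=[P1,P2,P3,P5] Q2=[]
t=21-27: P1@Q1 runs 6, rem=0, completes. Q0=[] Q1=[P2,P3,P5] Q2=[]
t=27-33: P2@Q1 runs 6, rem=1, quantum used, demote→Q2. Q0=[] Q1=[P3,P5] Q2=[P2]
t=33-36: P3@Q1 runs 3, rem=0, completes. Q0=[] Q1=[P5] Q2=[P2]
t=36-42: P5@Q1 runs 6, rem=0, completes. Q0=[] Q1=[] Q2=[P2]
t=42-43: P2@Q2 runs 1, rem=0, completes. Q0=[] Q1=[] Q2=[]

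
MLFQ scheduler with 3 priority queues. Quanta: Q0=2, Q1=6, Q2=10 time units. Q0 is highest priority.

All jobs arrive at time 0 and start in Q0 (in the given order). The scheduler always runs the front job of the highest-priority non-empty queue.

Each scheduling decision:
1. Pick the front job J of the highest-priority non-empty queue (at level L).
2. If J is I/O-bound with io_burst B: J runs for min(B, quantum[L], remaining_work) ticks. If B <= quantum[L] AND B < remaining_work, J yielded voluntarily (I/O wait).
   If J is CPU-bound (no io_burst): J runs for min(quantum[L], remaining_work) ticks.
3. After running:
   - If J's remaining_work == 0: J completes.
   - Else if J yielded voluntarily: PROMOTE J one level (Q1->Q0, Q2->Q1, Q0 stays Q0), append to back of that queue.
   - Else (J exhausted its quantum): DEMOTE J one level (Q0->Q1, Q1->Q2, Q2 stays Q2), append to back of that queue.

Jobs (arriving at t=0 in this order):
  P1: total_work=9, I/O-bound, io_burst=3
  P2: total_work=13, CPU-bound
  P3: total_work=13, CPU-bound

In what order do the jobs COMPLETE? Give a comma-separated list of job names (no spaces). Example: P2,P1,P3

Answer: P1,P2,P3

Derivation:
t=0-2: P1@Q0 runs 2, rem=7, quantum used, demote→Q1. Q0=[P2,P3] Q1=[P1] Q2=[]
t=2-4: P2@Q0 runs 2, rem=11, quantum used, demote→Q1. Q0=[P3] Q1=[P1,P2] Q2=[]
t=4-6: P3@Q0 runs 2, rem=11, quantum used, demote→Q1. Q0=[] Q1=[P1,P2,P3] Q2=[]
t=6-9: P1@Q1 runs 3, rem=4, I/O yield, promote→Q0. Q0=[P1] Q1=[P2,P3] Q2=[]
t=9-11: P1@Q0 runs 2, rem=2, quantum used, demote→Q1. Q0=[] Q1=[P2,P3,P1] Q2=[]
t=11-17: P2@Q1 runs 6, rem=5, quantum used, demote→Q2. Q0=[] Q1=[P3,P1] Q2=[P2]
t=17-23: P3@Q1 runs 6, rem=5, quantum used, demote→Q2. Q0=[] Q1=[P1] Q2=[P2,P3]
t=23-25: P1@Q1 runs 2, rem=0, completes. Q0=[] Q1=[] Q2=[P2,P3]
t=25-30: P2@Q2 runs 5, rem=0, completes. Q0=[] Q1=[] Q2=[P3]
t=30-35: P3@Q2 runs 5, rem=0, completes. Q0=[] Q1=[] Q2=[]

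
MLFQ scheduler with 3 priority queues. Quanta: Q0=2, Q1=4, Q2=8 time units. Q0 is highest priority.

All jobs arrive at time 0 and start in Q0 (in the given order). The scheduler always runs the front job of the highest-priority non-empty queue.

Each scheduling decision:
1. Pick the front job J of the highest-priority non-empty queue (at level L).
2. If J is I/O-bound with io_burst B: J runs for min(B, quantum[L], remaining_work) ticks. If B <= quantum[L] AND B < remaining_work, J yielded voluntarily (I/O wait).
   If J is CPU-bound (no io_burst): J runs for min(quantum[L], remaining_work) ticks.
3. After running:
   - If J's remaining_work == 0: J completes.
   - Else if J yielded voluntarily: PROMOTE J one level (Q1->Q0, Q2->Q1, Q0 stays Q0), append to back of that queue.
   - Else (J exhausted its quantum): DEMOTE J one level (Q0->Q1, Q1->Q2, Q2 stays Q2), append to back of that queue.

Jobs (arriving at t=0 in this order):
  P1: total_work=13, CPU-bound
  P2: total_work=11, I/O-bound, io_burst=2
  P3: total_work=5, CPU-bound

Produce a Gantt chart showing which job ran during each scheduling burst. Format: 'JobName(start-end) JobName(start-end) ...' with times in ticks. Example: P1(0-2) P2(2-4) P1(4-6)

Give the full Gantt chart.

Answer: P1(0-2) P2(2-4) P3(4-6) P2(6-8) P2(8-10) P2(10-12) P2(12-14) P2(14-15) P1(15-19) P3(19-22) P1(22-29)

Derivation:
t=0-2: P1@Q0 runs 2, rem=11, quantum used, demote→Q1. Q0=[P2,P3] Q1=[P1] Q2=[]
t=2-4: P2@Q0 runs 2, rem=9, I/O yield, promote→Q0. Q0=[P3,P2] Q1=[P1] Q2=[]
t=4-6: P3@Q0 runs 2, rem=3, quantum used, demote→Q1. Q0=[P2] Q1=[P1,P3] Q2=[]
t=6-8: P2@Q0 runs 2, rem=7, I/O yield, promote→Q0. Q0=[P2] Q1=[P1,P3] Q2=[]
t=8-10: P2@Q0 runs 2, rem=5, I/O yield, promote→Q0. Q0=[P2] Q1=[P1,P3] Q2=[]
t=10-12: P2@Q0 runs 2, rem=3, I/O yield, promote→Q0. Q0=[P2] Q1=[P1,P3] Q2=[]
t=12-14: P2@Q0 runs 2, rem=1, I/O yield, promote→Q0. Q0=[P2] Q1=[P1,P3] Q2=[]
t=14-15: P2@Q0 runs 1, rem=0, completes. Q0=[] Q1=[P1,P3] Q2=[]
t=15-19: P1@Q1 runs 4, rem=7, quantum used, demote→Q2. Q0=[] Q1=[P3] Q2=[P1]
t=19-22: P3@Q1 runs 3, rem=0, completes. Q0=[] Q1=[] Q2=[P1]
t=22-29: P1@Q2 runs 7, rem=0, completes. Q0=[] Q1=[] Q2=[]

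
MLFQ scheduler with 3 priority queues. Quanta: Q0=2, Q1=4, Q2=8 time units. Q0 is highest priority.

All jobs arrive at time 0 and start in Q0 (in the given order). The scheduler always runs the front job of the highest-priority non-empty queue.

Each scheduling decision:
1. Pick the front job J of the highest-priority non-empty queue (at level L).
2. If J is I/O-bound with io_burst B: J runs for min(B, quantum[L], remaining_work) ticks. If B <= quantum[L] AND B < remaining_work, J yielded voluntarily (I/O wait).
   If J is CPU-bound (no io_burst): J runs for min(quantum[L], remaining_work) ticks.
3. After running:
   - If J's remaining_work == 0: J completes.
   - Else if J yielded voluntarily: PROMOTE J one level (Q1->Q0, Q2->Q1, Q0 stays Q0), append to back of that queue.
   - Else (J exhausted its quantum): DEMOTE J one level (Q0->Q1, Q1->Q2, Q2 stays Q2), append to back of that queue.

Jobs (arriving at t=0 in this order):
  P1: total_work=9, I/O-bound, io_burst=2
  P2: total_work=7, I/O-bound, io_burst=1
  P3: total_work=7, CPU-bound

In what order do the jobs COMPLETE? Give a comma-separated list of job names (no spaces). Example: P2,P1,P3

t=0-2: P1@Q0 runs 2, rem=7, I/O yield, promote→Q0. Q0=[P2,P3,P1] Q1=[] Q2=[]
t=2-3: P2@Q0 runs 1, rem=6, I/O yield, promote→Q0. Q0=[P3,P1,P2] Q1=[] Q2=[]
t=3-5: P3@Q0 runs 2, rem=5, quantum used, demote→Q1. Q0=[P1,P2] Q1=[P3] Q2=[]
t=5-7: P1@Q0 runs 2, rem=5, I/O yield, promote→Q0. Q0=[P2,P1] Q1=[P3] Q2=[]
t=7-8: P2@Q0 runs 1, rem=5, I/O yield, promote→Q0. Q0=[P1,P2] Q1=[P3] Q2=[]
t=8-10: P1@Q0 runs 2, rem=3, I/O yield, promote→Q0. Q0=[P2,P1] Q1=[P3] Q2=[]
t=10-11: P2@Q0 runs 1, rem=4, I/O yield, promote→Q0. Q0=[P1,P2] Q1=[P3] Q2=[]
t=11-13: P1@Q0 runs 2, rem=1, I/O yield, promote→Q0. Q0=[P2,P1] Q1=[P3] Q2=[]
t=13-14: P2@Q0 runs 1, rem=3, I/O yield, promote→Q0. Q0=[P1,P2] Q1=[P3] Q2=[]
t=14-15: P1@Q0 runs 1, rem=0, completes. Q0=[P2] Q1=[P3] Q2=[]
t=15-16: P2@Q0 runs 1, rem=2, I/O yield, promote→Q0. Q0=[P2] Q1=[P3] Q2=[]
t=16-17: P2@Q0 runs 1, rem=1, I/O yield, promote→Q0. Q0=[P2] Q1=[P3] Q2=[]
t=17-18: P2@Q0 runs 1, rem=0, completes. Q0=[] Q1=[P3] Q2=[]
t=18-22: P3@Q1 runs 4, rem=1, quantum used, demote→Q2. Q0=[] Q1=[] Q2=[P3]
t=22-23: P3@Q2 runs 1, rem=0, completes. Q0=[] Q1=[] Q2=[]

Answer: P1,P2,P3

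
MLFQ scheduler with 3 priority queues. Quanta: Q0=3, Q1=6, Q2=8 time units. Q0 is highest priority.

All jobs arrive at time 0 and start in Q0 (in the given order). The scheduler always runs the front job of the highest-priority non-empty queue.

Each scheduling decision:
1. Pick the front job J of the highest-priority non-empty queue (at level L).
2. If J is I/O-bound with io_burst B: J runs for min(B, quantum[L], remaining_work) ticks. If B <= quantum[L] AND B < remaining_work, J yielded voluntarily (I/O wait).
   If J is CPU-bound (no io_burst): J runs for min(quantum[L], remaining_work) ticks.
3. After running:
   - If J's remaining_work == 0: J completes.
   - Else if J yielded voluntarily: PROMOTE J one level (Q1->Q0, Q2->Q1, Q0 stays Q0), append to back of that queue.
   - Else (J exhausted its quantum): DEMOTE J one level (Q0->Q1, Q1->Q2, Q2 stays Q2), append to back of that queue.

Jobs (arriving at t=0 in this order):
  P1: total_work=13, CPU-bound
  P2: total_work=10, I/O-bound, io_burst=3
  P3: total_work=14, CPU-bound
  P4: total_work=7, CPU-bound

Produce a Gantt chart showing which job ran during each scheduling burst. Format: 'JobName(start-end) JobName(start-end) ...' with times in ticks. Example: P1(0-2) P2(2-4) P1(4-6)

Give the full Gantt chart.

Answer: P1(0-3) P2(3-6) P3(6-9) P4(9-12) P2(12-15) P2(15-18) P2(18-19) P1(19-25) P3(25-31) P4(31-35) P1(35-39) P3(39-44)

Derivation:
t=0-3: P1@Q0 runs 3, rem=10, quantum used, demote→Q1. Q0=[P2,P3,P4] Q1=[P1] Q2=[]
t=3-6: P2@Q0 runs 3, rem=7, I/O yield, promote→Q0. Q0=[P3,P4,P2] Q1=[P1] Q2=[]
t=6-9: P3@Q0 runs 3, rem=11, quantum used, demote→Q1. Q0=[P4,P2] Q1=[P1,P3] Q2=[]
t=9-12: P4@Q0 runs 3, rem=4, quantum used, demote→Q1. Q0=[P2] Q1=[P1,P3,P4] Q2=[]
t=12-15: P2@Q0 runs 3, rem=4, I/O yield, promote→Q0. Q0=[P2] Q1=[P1,P3,P4] Q2=[]
t=15-18: P2@Q0 runs 3, rem=1, I/O yield, promote→Q0. Q0=[P2] Q1=[P1,P3,P4] Q2=[]
t=18-19: P2@Q0 runs 1, rem=0, completes. Q0=[] Q1=[P1,P3,P4] Q2=[]
t=19-25: P1@Q1 runs 6, rem=4, quantum used, demote→Q2. Q0=[] Q1=[P3,P4] Q2=[P1]
t=25-31: P3@Q1 runs 6, rem=5, quantum used, demote→Q2. Q0=[] Q1=[P4] Q2=[P1,P3]
t=31-35: P4@Q1 runs 4, rem=0, completes. Q0=[] Q1=[] Q2=[P1,P3]
t=35-39: P1@Q2 runs 4, rem=0, completes. Q0=[] Q1=[] Q2=[P3]
t=39-44: P3@Q2 runs 5, rem=0, completes. Q0=[] Q1=[] Q2=[]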